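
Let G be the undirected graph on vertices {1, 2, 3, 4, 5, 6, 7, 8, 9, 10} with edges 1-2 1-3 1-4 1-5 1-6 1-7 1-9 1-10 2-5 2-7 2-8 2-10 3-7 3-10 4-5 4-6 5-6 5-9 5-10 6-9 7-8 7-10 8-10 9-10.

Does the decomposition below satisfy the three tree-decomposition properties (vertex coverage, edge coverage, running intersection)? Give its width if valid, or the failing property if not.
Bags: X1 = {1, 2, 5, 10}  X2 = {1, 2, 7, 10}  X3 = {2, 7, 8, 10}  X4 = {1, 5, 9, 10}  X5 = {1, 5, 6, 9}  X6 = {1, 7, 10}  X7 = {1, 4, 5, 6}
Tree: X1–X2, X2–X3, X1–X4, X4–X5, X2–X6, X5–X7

A tree decomposition must satisfy three properties: every vertex lies in some bag; for every edge, both endpoints lie together in some bag; and for every vertex, the bags containing it form a connected subtree. Here vertex 3 appears in no bag, so the decomposition is invalid.

No — vertex 3 appears in no bag.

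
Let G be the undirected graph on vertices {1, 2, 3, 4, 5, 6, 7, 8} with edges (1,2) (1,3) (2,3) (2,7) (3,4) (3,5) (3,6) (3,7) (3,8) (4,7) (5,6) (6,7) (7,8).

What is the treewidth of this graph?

2

A width-2 tree decomposition is:
Bags: B1 = {3, 6, 7}  B2 = {3, 4, 7}  B3 = {3, 7, 8}  B4 = {2, 3, 7}  B5 = {1, 2, 3}  B6 = {3, 5, 6}
Tree: B1–B2, B2–B3, B3–B4, B4–B5, B1–B6
Each bag holds 3 vertices, so the decomposition has width 2, which upper-bounds the treewidth. On the other hand G contains the 3-clique {1, 2, 3}. A clique must lie in a single bag of any decomposition, so no decomposition can have width below 2. The upper and lower bounds meet at 2, so that is the treewidth.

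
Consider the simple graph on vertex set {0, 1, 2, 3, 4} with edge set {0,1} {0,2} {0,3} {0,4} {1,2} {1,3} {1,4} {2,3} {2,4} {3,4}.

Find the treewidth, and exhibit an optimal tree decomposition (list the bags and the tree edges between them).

Treewidth 4.
One optimal decomposition is:
Bags: B1 = {0, 1, 2, 3, 4}
Tree: (single bag)

With just one bag of size 5, the width is 5 − 1 = 4, so tw(G) ≤ 4. For the lower bound, the 5 vertices {0, 1, 2, 3, 4} are pairwise adjacent, and any tree decomposition puts a clique entirely inside one bag — forcing width ≥ 4. Therefore the treewidth is 4.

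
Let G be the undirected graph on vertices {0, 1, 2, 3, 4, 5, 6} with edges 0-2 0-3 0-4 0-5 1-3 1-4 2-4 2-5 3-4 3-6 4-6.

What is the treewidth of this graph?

2

A width-2 tree decomposition is:
Bags: B1 = {0, 3, 4}  B2 = {0, 2, 4}  B3 = {0, 2, 5}  B4 = {1, 3, 4}  B5 = {3, 4, 6}
Tree: B1–B2, B2–B3, B1–B4, B1–B5
Each bag holds 3 vertices, so the decomposition has width 2, which upper-bounds the treewidth. For the lower bound, the 3 vertices {0, 2, 4} are pairwise adjacent, and any tree decomposition puts a clique entirely inside one bag — forcing width ≥ 2. Hence tw(G) = 2 exactly.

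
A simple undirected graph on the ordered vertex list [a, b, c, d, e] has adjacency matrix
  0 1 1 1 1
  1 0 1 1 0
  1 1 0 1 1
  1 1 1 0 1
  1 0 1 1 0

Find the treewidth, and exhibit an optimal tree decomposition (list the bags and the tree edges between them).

The largest bag has 4 vertices, giving width 3; this decomposition certifies tw(G) ≤ 3. On the other hand G contains the 4-clique {a, c, d, e}. A clique must lie in a single bag of any decomposition, so no decomposition can have width below 3. Hence tw(G) = 3 exactly.

Treewidth 3.
One optimal decomposition is:
Bags: B1 = {a, b, c, d}  B2 = {a, c, d, e}
Tree: B1–B2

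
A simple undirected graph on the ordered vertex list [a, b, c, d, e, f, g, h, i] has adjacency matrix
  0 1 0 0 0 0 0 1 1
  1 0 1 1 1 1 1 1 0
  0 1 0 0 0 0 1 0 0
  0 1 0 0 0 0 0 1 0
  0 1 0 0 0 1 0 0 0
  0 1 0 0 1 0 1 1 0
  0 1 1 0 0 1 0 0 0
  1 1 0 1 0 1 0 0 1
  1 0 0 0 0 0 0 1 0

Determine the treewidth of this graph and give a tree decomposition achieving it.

Each bag holds 3 vertices, so the decomposition has width 2, which upper-bounds the treewidth. Conversely, {b, d, h} is a clique of size 3, and the vertices of any clique must share a bag in every tree decomposition; so some bag has ≥ 3 vertices and tw(G) ≥ 2. Combining the bounds, tw(G) = 2.

Treewidth 2.
One such decomposition:
Bags: B1 = {b, d, h}  B2 = {b, f, h}  B3 = {b, e, f}  B4 = {a, b, h}  B5 = {a, h, i}  B6 = {b, f, g}  B7 = {b, c, g}
Tree: B1–B2, B2–B3, B1–B4, B4–B5, B3–B6, B6–B7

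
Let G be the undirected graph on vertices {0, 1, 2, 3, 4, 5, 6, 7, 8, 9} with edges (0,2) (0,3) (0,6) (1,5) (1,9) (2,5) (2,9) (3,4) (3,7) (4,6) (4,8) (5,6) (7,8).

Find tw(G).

2

A width-2 tree decomposition is:
Bags: B1 = {3, 7, 8}  B2 = {3, 4, 8}  B3 = {0, 3, 4}  B4 = {0, 4, 6}  B5 = {0, 2, 6}  B6 = {2, 5, 6}  B7 = {2, 5, 9}  B8 = {1, 5, 9}
Tree: B1–B2, B2–B3, B3–B4, B4–B5, B5–B6, B6–B7, B7–B8
The largest bag has 3 vertices, giving width 2; this decomposition certifies tw(G) ≤ 2. For the lower bound, G contains the cycle 7–8–4–3–7, so G is not a forest; only forests have treewidth ≤ 1, hence tw(G) ≥ 2. Combining the bounds, tw(G) = 2.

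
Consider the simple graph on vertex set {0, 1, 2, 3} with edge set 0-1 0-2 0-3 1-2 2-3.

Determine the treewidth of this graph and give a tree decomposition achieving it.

Treewidth 2.
One optimal decomposition is:
Bags: B1 = {0, 1, 2}  B2 = {0, 2, 3}
Tree: B1–B2

Each bag holds 3 vertices, so the decomposition has width 2, which upper-bounds the treewidth. Conversely, {0, 1, 2} is a clique of size 3, and the vertices of any clique must share a bag in every tree decomposition; so some bag has ≥ 3 vertices and tw(G) ≥ 2. Hence tw(G) = 2 exactly.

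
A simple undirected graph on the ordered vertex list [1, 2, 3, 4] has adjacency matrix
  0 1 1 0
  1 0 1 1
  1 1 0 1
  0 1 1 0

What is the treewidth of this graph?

2

A width-2 tree decomposition is:
Bags: B1 = {1, 2, 3}  B2 = {2, 3, 4}
Tree: B1–B2
Each bag holds 3 vertices, so the decomposition has width 2, which upper-bounds the treewidth. On the other hand G contains the 3-clique {1, 2, 3}. A clique must lie in a single bag of any decomposition, so no decomposition can have width below 2. Hence tw(G) = 2 exactly.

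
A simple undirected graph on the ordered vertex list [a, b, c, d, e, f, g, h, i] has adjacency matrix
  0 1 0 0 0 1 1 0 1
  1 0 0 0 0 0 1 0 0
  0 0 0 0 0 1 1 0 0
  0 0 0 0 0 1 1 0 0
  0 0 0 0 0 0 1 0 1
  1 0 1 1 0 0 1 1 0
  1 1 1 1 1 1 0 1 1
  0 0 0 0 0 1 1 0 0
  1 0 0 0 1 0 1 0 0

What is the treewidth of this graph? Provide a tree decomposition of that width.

Each bag holds 3 vertices, so the decomposition has width 2, which upper-bounds the treewidth. For the lower bound, the 3 vertices {e, g, i} are pairwise adjacent, and any tree decomposition puts a clique entirely inside one bag — forcing width ≥ 2. Hence tw(G) = 2 exactly.

Treewidth 2.
One optimal decomposition is:
Bags: B1 = {d, f, g}  B2 = {a, f, g}  B3 = {a, g, i}  B4 = {a, b, g}  B5 = {e, g, i}  B6 = {f, g, h}  B7 = {c, f, g}
Tree: B1–B2, B2–B3, B3–B4, B3–B5, B1–B6, B6–B7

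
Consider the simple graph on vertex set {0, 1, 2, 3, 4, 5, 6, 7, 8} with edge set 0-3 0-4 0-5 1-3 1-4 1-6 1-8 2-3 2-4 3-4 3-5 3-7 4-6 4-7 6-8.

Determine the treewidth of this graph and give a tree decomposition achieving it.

Treewidth 2.
Bags: B1 = {1, 3, 4}  B2 = {0, 3, 4}  B3 = {3, 4, 7}  B4 = {0, 3, 5}  B5 = {2, 3, 4}  B6 = {1, 4, 6}  B7 = {1, 6, 8}
Tree: B1–B2, B1–B3, B2–B4, B1–B5, B1–B6, B6–B7

The largest bag has 3 vertices, giving width 2; this decomposition certifies tw(G) ≤ 2. Conversely, {1, 6, 8} is a clique of size 3, and the vertices of any clique must share a bag in every tree decomposition; so some bag has ≥ 3 vertices and tw(G) ≥ 2. Hence tw(G) = 2 exactly.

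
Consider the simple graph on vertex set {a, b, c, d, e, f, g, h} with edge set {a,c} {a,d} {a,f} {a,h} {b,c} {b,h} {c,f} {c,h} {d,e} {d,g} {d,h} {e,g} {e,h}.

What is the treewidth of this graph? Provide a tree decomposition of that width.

Treewidth 2.
Bags: B1 = {a, c, f}  B2 = {a, c, h}  B3 = {a, d, h}  B4 = {d, e, h}  B5 = {b, c, h}  B6 = {d, e, g}
Tree: B1–B2, B2–B3, B3–B4, B2–B5, B4–B6

Each bag holds 3 vertices, so the decomposition has width 2, which upper-bounds the treewidth. For the lower bound, the 3 vertices {d, e, g} are pairwise adjacent, and any tree decomposition puts a clique entirely inside one bag — forcing width ≥ 2. Hence tw(G) = 2 exactly.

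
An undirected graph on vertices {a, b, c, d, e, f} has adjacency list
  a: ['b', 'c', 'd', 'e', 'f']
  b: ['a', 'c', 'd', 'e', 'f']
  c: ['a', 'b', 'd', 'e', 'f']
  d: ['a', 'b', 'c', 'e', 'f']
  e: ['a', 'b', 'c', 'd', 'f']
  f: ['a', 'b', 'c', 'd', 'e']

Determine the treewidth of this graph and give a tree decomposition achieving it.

Treewidth 5.
One such decomposition:
Bags: B1 = {a, b, c, d, e, f}
Tree: (single bag)

With just one bag of size 6, the width is 6 − 1 = 5, so tw(G) ≤ 5. Conversely, {a, b, c, d, e, f} is a clique of size 6, and the vertices of any clique must share a bag in every tree decomposition; so some bag has ≥ 6 vertices and tw(G) ≥ 5. Therefore the treewidth is 5.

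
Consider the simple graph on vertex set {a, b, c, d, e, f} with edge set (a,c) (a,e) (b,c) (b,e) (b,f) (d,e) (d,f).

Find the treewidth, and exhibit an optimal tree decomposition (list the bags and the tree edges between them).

Each bag holds 3 vertices, so the decomposition has width 2, which upper-bounds the treewidth. Since a–c–b–e–a is a cycle in G, G is not acyclic. Forests are exactly the graphs of treewidth ≤ 1, so tw(G) ≥ 2. Therefore the treewidth is 2.

Treewidth 2.
Bags: B1 = {a, c, e}  B2 = {b, c, e}  B3 = {b, d, e}  B4 = {b, d, f}
Tree: B1–B2, B2–B3, B3–B4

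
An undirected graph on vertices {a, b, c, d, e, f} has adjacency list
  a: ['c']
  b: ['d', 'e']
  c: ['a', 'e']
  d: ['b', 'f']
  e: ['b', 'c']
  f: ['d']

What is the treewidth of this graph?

1

A width-1 tree decomposition is:
Bags: B1 = {d, f}  B2 = {b, d}  B3 = {b, e}  B4 = {c, e}  B5 = {a, c}
Tree: B1–B2, B2–B3, B3–B4, B4–B5
The largest bag has 2 vertices, giving width 1; this decomposition certifies tw(G) ≤ 1. Since G has at least one edge (e.g. f–d), it is not an edgeless graph, so tw(G) ≥ 1. Therefore the treewidth is 1.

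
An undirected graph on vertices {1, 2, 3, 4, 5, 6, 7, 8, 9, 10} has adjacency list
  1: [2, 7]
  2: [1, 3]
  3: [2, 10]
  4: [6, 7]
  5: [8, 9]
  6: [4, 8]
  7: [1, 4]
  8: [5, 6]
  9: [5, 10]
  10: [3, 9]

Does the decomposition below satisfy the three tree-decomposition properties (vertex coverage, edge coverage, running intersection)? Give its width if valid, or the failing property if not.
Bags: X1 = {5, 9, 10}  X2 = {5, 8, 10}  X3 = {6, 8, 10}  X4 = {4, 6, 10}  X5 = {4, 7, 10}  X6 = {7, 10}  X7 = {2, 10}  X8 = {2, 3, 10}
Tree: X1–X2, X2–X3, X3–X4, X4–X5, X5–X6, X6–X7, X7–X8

A tree decomposition must satisfy three properties: every vertex lies in some bag; for every edge, both endpoints lie together in some bag; and for every vertex, the bags containing it form a connected subtree. Here vertex 1 appears in no bag, so the decomposition is invalid.

No — vertex 1 appears in no bag.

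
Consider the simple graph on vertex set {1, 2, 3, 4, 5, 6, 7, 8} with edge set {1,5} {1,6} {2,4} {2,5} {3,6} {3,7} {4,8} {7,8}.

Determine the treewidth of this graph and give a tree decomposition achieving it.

Treewidth 2.
One optimal decomposition is:
Bags: B1 = {1, 3, 6}  B2 = {1, 3, 7}  B3 = {1, 7, 8}  B4 = {1, 4, 8}  B5 = {1, 2, 4}  B6 = {1, 2, 5}
Tree: B1–B2, B2–B3, B3–B4, B4–B5, B5–B6

Each bag holds 3 vertices, so the decomposition has width 2, which upper-bounds the treewidth. Since 1–6–3–7–8–4–2–5–1 is a cycle in G, G is not acyclic. Forests are exactly the graphs of treewidth ≤ 1, so tw(G) ≥ 2. Combining the bounds, tw(G) = 2.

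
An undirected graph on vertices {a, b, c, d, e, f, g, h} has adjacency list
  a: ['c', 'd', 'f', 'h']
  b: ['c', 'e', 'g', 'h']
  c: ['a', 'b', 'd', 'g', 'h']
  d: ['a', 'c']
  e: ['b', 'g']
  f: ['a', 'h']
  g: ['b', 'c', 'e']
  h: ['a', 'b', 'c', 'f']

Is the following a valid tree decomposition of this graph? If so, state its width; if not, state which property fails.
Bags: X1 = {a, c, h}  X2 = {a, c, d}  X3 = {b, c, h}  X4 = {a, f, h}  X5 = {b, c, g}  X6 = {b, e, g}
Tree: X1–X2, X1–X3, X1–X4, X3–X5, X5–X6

Yes; width 2.

Vertex coverage: the bags together contain {a, b, c, d, e, f, g, h}, the full vertex set. Edge coverage: each edge of G has both endpoints in at least one bag. Running intersection: for every vertex, the bags containing it form a connected subtree. All three properties hold, so this is a valid tree decomposition of width max|bag| − 1 = 2, and hence tw(G) ≤ 2.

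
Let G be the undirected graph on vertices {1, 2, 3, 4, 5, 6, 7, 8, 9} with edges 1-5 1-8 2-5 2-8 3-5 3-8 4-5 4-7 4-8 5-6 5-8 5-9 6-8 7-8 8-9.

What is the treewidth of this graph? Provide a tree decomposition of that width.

The largest bag has 3 vertices, giving width 2; this decomposition certifies tw(G) ≤ 2. On the other hand G contains the 3-clique {1, 5, 8}. A clique must lie in a single bag of any decomposition, so no decomposition can have width below 2. Hence tw(G) = 2 exactly.

Treewidth 2.
One such decomposition:
Bags: B1 = {5, 6, 8}  B2 = {4, 5, 8}  B3 = {2, 5, 8}  B4 = {1, 5, 8}  B5 = {4, 7, 8}  B6 = {5, 8, 9}  B7 = {3, 5, 8}
Tree: B1–B2, B1–B3, B2–B4, B2–B5, B2–B6, B6–B7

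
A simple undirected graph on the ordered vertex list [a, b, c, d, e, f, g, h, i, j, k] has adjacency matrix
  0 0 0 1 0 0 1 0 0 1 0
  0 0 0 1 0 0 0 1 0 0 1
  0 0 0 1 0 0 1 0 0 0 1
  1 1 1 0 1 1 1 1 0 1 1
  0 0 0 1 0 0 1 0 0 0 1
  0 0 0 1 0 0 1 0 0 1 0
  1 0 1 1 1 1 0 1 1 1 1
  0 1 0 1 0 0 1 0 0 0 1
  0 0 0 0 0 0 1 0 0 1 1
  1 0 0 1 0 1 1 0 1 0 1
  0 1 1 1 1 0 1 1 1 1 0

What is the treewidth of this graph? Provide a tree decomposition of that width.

Treewidth 3.
One such decomposition:
Bags: B1 = {b, d, h, k}  B2 = {d, g, h, k}  B3 = {d, e, g, k}  B4 = {d, g, j, k}  B5 = {a, d, g, j}  B6 = {g, i, j, k}  B7 = {d, f, g, j}  B8 = {c, d, g, k}
Tree: B1–B2, B2–B3, B2–B4, B4–B5, B4–B6, B4–B7, B2–B8

Each bag holds 4 vertices, so the decomposition has width 3, which upper-bounds the treewidth. On the other hand G contains the 4-clique {a, d, g, j}. A clique must lie in a single bag of any decomposition, so no decomposition can have width below 3. Therefore the treewidth is 3.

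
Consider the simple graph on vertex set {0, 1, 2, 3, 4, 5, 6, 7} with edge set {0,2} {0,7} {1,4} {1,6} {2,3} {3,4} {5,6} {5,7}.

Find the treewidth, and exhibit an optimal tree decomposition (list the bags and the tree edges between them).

The largest bag has 3 vertices, giving width 2; this decomposition certifies tw(G) ≤ 2. Since 5–6–1–4–3–2–0–7–5 is a cycle in G, G is not acyclic. Forests are exactly the graphs of treewidth ≤ 1, so tw(G) ≥ 2. Hence tw(G) = 2 exactly.

Treewidth 2.
One such decomposition:
Bags: B1 = {1, 5, 6}  B2 = {1, 4, 5}  B3 = {3, 4, 5}  B4 = {2, 3, 5}  B5 = {0, 2, 5}  B6 = {0, 5, 7}
Tree: B1–B2, B2–B3, B3–B4, B4–B5, B5–B6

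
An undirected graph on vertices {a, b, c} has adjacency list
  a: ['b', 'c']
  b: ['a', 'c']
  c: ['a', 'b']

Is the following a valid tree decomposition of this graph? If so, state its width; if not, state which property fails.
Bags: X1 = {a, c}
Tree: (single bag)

A tree decomposition must satisfy three properties: every vertex lies in some bag; for every edge, both endpoints lie together in some bag; and for every vertex, the bags containing it form a connected subtree. Here vertex b appears in no bag, so the decomposition is invalid.

No — vertex b appears in no bag.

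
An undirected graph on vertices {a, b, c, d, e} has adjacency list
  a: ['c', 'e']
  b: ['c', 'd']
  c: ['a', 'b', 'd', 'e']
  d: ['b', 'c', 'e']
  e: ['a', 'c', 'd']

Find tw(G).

A width-2 tree decomposition is:
Bags: B1 = {a, c, e}  B2 = {c, d, e}  B3 = {b, c, d}
Tree: B1–B2, B2–B3
Every bag has size at most 3, so the width is 3 − 1 = 2 and tw(G) ≤ 2. Conversely, {c, d, e} is a clique of size 3, and the vertices of any clique must share a bag in every tree decomposition; so some bag has ≥ 3 vertices and tw(G) ≥ 2. Combining the bounds, tw(G) = 2.

2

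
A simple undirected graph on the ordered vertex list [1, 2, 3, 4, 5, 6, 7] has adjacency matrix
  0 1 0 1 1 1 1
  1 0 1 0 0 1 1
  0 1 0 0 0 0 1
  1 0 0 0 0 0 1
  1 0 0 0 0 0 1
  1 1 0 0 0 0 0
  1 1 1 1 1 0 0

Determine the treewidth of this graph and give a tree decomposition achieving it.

Treewidth 2.
Bags: B1 = {1, 4, 7}  B2 = {1, 2, 7}  B3 = {2, 3, 7}  B4 = {1, 2, 6}  B5 = {1, 5, 7}
Tree: B1–B2, B2–B3, B2–B4, B2–B5

Each bag holds 3 vertices, so the decomposition has width 2, which upper-bounds the treewidth. For the lower bound, the 3 vertices {1, 2, 6} are pairwise adjacent, and any tree decomposition puts a clique entirely inside one bag — forcing width ≥ 2. Combining the bounds, tw(G) = 2.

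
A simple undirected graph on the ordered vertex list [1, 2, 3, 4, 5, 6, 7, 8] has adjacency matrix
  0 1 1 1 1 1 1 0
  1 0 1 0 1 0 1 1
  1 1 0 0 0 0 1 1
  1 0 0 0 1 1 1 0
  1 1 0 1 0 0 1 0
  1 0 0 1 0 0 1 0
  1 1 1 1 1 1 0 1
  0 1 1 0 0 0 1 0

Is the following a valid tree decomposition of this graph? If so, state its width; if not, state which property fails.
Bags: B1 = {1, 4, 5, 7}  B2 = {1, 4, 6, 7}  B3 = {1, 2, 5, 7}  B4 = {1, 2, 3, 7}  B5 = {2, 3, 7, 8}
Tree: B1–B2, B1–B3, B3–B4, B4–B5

Vertex coverage: the bags together contain {1, 2, 3, 4, 5, 6, 7, 8}, the full vertex set. Edge coverage: each edge of G has both endpoints in at least one bag. Running intersection: for every vertex, the bags containing it form a connected subtree. All three properties hold, so this is a valid tree decomposition of width max|bag| − 1 = 3, and hence tw(G) ≤ 3.

Yes; width 3.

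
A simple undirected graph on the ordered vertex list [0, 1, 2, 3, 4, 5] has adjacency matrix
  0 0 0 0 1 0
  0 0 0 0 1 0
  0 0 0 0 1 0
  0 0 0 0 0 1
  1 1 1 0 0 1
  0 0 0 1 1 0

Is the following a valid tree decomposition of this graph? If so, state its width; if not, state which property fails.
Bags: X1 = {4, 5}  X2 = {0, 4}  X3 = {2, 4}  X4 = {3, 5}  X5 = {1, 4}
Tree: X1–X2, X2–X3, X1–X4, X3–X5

Checking the three conditions: (i) the bags cover all of {0, 1, 2, 3, 4, 5}; (ii) for each edge, some bag contains both endpoints; (iii) the bags containing any fixed vertex form a subtree. All hold, so the decomposition is valid with width 2 − 1 = 1.

Yes; width 1.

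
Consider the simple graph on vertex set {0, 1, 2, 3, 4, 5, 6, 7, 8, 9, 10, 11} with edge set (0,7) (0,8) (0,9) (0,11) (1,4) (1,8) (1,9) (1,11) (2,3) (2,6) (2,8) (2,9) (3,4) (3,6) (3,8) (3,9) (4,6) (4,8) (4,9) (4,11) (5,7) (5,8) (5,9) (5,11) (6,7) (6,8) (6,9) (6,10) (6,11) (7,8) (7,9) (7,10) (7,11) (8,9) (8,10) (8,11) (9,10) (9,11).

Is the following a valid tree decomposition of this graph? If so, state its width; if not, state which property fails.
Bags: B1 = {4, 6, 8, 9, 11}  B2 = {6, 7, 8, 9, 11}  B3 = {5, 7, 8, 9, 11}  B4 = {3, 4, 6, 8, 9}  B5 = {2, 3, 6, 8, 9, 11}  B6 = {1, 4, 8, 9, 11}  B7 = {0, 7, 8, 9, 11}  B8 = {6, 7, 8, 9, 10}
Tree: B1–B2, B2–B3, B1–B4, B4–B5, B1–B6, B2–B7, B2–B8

A tree decomposition must satisfy three properties: every vertex lies in some bag; for every edge, both endpoints lie together in some bag; and for every vertex, the bags containing it form a connected subtree. Here bags containing vertex 11 are not connected in the tree, so the decomposition is invalid.

No — bags containing vertex 11 are not connected in the tree.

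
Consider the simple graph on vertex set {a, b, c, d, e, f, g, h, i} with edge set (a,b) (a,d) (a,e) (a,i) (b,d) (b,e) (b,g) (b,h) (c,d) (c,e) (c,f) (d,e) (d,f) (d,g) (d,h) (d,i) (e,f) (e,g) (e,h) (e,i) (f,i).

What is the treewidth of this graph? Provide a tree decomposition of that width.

Treewidth 3.
Bags: B1 = {a, d, e, i}  B2 = {d, e, f, i}  B3 = {c, d, e, f}  B4 = {a, b, d, e}  B5 = {b, d, e, g}  B6 = {b, d, e, h}
Tree: B1–B2, B2–B3, B1–B4, B4–B5, B5–B6

Every bag has size at most 4, so the width is 4 − 1 = 3 and tw(G) ≤ 3. On the other hand G contains the 4-clique {c, d, e, f}. A clique must lie in a single bag of any decomposition, so no decomposition can have width below 3. Combining the bounds, tw(G) = 3.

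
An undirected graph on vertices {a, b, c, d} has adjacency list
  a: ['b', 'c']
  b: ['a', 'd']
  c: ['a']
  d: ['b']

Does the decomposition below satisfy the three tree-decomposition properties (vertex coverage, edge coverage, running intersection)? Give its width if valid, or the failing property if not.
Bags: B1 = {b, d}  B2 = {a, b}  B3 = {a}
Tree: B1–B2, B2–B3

A tree decomposition must satisfy three properties: every vertex lies in some bag; for every edge, both endpoints lie together in some bag; and for every vertex, the bags containing it form a connected subtree. Here vertex c appears in no bag, so the decomposition is invalid.

No — vertex c appears in no bag.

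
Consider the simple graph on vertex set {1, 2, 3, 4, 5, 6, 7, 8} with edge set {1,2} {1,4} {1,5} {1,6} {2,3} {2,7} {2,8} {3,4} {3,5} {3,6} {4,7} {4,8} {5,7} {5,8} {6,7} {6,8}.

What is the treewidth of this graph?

A width-4 tree decomposition is:
Bags: B1 = {1, 3, 5, 7, 8}  B2 = {1, 2, 3, 7, 8}  B3 = {1, 3, 4, 7, 8}  B4 = {1, 3, 6, 7, 8}
Tree: B1–B2, B2–B3, B3–B4
Each bag holds 5 vertices, so the decomposition has width 4, which upper-bounds the treewidth. For the lower bound: the 5 vertex sets {1,5}, {2,7}, {4,8}, {3}, {6} are disjoint, each induces a connected subgraph, and every pair is joined by at least one edge of G. Contracting each set to a single vertex therefore yields K_{5} as a minor, and since treewidth is minor-monotone, tw(G) ≥ tw(K_{5}) = 4. Therefore the treewidth is 4.

4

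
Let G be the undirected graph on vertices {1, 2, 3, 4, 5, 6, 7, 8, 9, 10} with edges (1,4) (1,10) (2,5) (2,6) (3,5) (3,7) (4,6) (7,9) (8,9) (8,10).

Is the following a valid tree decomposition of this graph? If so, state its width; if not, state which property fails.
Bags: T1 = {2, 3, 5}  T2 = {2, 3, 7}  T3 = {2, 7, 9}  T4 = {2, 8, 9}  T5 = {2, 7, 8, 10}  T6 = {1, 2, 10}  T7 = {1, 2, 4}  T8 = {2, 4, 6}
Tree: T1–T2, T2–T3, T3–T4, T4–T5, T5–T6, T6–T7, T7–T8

No — bags containing vertex 7 are not connected in the tree.

A tree decomposition must satisfy three properties: every vertex lies in some bag; for every edge, both endpoints lie together in some bag; and for every vertex, the bags containing it form a connected subtree. Here bags containing vertex 7 are not connected in the tree, so the decomposition is invalid.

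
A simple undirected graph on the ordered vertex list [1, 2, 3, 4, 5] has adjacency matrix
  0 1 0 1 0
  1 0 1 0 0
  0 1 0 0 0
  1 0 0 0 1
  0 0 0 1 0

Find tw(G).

A width-1 tree decomposition is:
Bags: B1 = {4, 5}  B2 = {1, 4}  B3 = {1, 2}  B4 = {2, 3}
Tree: B1–B2, B2–B3, B3–B4
Each bag holds 2 vertices, so the decomposition has width 1, which upper-bounds the treewidth. Any graph with an edge has treewidth ≥ 1, and G has the edge 5–4. The upper and lower bounds meet at 1, so that is the treewidth.

1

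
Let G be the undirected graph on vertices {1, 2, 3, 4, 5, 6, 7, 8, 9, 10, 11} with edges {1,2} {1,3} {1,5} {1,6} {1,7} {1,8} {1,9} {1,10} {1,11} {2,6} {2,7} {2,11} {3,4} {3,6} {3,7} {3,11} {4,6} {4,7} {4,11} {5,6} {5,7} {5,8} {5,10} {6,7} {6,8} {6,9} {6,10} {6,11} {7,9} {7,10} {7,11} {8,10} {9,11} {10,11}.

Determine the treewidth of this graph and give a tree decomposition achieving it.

Treewidth 4.
One such decomposition:
Bags: B1 = {1, 6, 7, 10, 11}  B2 = {1, 3, 6, 7, 11}  B3 = {1, 5, 6, 7, 10}  B4 = {1, 6, 7, 9, 11}  B5 = {3, 4, 6, 7, 11}  B6 = {1, 5, 6, 8, 10}  B7 = {1, 2, 6, 7, 11}
Tree: B1–B2, B1–B3, B2–B4, B2–B5, B3–B6, B2–B7

Every bag has size at most 5, so the width is 5 − 1 = 4 and tw(G) ≤ 4. On the other hand G contains the 5-clique {1, 5, 6, 8, 10}. A clique must lie in a single bag of any decomposition, so no decomposition can have width below 4. Hence tw(G) = 4 exactly.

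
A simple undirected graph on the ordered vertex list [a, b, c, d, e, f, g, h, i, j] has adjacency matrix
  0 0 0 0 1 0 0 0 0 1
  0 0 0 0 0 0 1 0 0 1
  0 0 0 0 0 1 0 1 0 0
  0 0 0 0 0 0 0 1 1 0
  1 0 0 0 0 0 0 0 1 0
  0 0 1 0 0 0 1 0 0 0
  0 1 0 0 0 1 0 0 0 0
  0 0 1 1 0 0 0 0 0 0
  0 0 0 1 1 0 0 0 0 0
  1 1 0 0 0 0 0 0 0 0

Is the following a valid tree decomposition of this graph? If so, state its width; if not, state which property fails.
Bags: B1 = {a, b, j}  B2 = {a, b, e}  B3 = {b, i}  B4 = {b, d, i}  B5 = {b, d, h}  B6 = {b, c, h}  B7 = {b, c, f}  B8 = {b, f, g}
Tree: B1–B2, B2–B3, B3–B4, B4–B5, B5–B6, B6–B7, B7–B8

A tree decomposition must satisfy three properties: every vertex lies in some bag; for every edge, both endpoints lie together in some bag; and for every vertex, the bags containing it form a connected subtree. Here edge (e,i) lies in no bag, so the decomposition is invalid.

No — edge (e,i) lies in no bag.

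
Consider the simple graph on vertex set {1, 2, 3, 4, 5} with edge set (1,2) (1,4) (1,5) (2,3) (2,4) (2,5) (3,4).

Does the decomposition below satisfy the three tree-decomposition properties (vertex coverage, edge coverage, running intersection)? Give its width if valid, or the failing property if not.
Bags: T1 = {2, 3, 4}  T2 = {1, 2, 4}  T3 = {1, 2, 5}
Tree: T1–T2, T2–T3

Vertex coverage: the bags together contain {1, 2, 3, 4, 5}, the full vertex set. Edge coverage: each edge of G has both endpoints in at least one bag. Running intersection: for every vertex, the bags containing it form a connected subtree. All three properties hold, so this is a valid tree decomposition of width max|bag| − 1 = 2, and hence tw(G) ≤ 2.

Yes; width 2.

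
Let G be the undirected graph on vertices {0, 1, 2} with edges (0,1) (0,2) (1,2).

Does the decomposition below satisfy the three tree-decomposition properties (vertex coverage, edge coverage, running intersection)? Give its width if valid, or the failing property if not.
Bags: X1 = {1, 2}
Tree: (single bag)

No — vertex 0 appears in no bag.

A tree decomposition must satisfy three properties: every vertex lies in some bag; for every edge, both endpoints lie together in some bag; and for every vertex, the bags containing it form a connected subtree. Here vertex 0 appears in no bag, so the decomposition is invalid.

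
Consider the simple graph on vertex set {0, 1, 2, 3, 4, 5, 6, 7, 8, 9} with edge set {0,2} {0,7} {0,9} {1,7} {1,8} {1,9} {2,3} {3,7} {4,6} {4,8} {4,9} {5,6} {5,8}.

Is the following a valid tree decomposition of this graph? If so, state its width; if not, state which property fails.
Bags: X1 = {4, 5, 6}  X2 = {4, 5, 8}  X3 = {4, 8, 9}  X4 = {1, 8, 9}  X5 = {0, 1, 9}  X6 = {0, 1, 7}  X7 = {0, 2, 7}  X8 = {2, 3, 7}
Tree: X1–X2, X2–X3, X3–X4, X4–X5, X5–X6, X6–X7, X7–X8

Yes; width 2.

Every vertex of G appears in some bag (union = {0, 1, 2, 3, 4, 5, 6, 7, 8, 9}); every edge is covered by a bag; and for each vertex v the set of bags containing v is connected in the bag tree. The decomposition is therefore valid. The largest bag has 3 vertices, so the width is 2.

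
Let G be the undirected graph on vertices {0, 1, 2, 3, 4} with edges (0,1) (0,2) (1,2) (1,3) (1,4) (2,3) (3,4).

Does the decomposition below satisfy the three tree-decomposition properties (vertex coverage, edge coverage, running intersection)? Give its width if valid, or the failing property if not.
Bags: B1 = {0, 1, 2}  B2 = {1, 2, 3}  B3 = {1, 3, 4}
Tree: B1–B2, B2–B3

Checking the three conditions: (i) the bags cover all of {0, 1, 2, 3, 4}; (ii) for each edge, some bag contains both endpoints; (iii) the bags containing any fixed vertex form a subtree. All hold, so the decomposition is valid with width 3 − 1 = 2.

Yes; width 2.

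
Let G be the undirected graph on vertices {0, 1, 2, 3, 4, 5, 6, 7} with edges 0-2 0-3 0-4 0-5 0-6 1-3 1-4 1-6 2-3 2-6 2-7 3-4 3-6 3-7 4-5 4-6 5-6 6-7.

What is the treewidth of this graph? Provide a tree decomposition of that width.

Treewidth 3.
Bags: B1 = {0, 3, 4, 6}  B2 = {0, 4, 5, 6}  B3 = {0, 2, 3, 6}  B4 = {1, 3, 4, 6}  B5 = {2, 3, 6, 7}
Tree: B1–B2, B1–B3, B1–B4, B3–B5

Every bag has size at most 4, so the width is 4 − 1 = 3 and tw(G) ≤ 3. On the other hand G contains the 4-clique {0, 2, 3, 6}. A clique must lie in a single bag of any decomposition, so no decomposition can have width below 3. Combining the bounds, tw(G) = 3.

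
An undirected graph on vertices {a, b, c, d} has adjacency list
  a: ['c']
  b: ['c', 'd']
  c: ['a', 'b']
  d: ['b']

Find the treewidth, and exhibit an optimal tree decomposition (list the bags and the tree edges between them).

Treewidth 1.
Bags: B1 = {b, c}  B2 = {a, c}  B3 = {b, d}
Tree: B1–B2, B1–B3

Each bag holds 2 vertices, so the decomposition has width 1, which upper-bounds the treewidth. G has an edge, so its treewidth is at least 1. Combining the bounds, tw(G) = 1.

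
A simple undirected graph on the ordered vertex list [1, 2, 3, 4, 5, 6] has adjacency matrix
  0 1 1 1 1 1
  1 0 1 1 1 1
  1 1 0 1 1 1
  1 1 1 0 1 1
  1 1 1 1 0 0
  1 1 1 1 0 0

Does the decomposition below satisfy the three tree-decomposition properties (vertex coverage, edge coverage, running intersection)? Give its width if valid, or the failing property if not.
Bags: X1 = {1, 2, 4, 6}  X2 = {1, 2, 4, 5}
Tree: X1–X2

No — vertex 3 appears in no bag.

A tree decomposition must satisfy three properties: every vertex lies in some bag; for every edge, both endpoints lie together in some bag; and for every vertex, the bags containing it form a connected subtree. Here vertex 3 appears in no bag, so the decomposition is invalid.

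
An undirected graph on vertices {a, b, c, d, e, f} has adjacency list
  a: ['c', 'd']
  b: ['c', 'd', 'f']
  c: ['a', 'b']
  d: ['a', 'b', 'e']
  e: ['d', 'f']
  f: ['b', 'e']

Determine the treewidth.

2

A width-2 tree decomposition is:
Bags: B1 = {d, e, f}  B2 = {b, d, f}  B3 = {a, b, d}  B4 = {a, b, c}
Tree: B1–B2, B2–B3, B3–B4
Every bag has size at most 3, so the width is 3 − 1 = 2 and tw(G) ≤ 2. Since e–f–b–d–e is a cycle in G, G is not acyclic. Forests are exactly the graphs of treewidth ≤ 1, so tw(G) ≥ 2. The upper and lower bounds meet at 2, so that is the treewidth.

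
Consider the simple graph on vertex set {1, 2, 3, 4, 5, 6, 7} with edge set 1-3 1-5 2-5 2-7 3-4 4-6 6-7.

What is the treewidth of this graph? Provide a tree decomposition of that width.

Treewidth 2.
One such decomposition:
Bags: B1 = {4, 6, 7}  B2 = {3, 4, 7}  B3 = {1, 3, 7}  B4 = {1, 5, 7}  B5 = {2, 5, 7}
Tree: B1–B2, B2–B3, B3–B4, B4–B5

Each bag holds 3 vertices, so the decomposition has width 2, which upper-bounds the treewidth. The edges 7–6–4–3–1–5–2–7 form a cycle, so G is not a tree and its treewidth is at least 2. Hence tw(G) = 2 exactly.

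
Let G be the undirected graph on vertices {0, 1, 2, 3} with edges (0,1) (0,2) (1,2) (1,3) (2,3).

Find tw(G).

2

A width-2 tree decomposition is:
Bags: B1 = {0, 1, 2}  B2 = {1, 2, 3}
Tree: B1–B2
Each bag holds 3 vertices, so the decomposition has width 2, which upper-bounds the treewidth. For the lower bound, the 3 vertices {0, 1, 2} are pairwise adjacent, and any tree decomposition puts a clique entirely inside one bag — forcing width ≥ 2. Therefore the treewidth is 2.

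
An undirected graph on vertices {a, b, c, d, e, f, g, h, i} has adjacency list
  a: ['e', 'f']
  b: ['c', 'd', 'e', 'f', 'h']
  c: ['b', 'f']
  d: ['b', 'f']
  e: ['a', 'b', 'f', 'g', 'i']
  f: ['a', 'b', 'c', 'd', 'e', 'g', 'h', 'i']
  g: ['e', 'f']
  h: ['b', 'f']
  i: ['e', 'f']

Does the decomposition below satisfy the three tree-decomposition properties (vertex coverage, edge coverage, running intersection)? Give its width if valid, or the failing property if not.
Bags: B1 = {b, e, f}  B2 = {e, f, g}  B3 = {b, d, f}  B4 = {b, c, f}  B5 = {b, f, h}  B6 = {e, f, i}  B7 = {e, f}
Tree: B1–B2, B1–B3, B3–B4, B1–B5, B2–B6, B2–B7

No — vertex a appears in no bag.

A tree decomposition must satisfy three properties: every vertex lies in some bag; for every edge, both endpoints lie together in some bag; and for every vertex, the bags containing it form a connected subtree. Here vertex a appears in no bag, so the decomposition is invalid.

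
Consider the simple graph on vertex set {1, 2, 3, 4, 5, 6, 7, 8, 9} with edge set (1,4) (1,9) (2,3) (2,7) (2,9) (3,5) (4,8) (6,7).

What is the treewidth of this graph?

A width-1 tree decomposition is:
Bags: B1 = {2, 3}  B2 = {2, 9}  B3 = {2, 7}  B4 = {1, 9}  B5 = {3, 5}  B6 = {1, 4}  B7 = {4, 8}  B8 = {6, 7}
Tree: B1–B2, B1–B3, B2–B4, B1–B5, B4–B6, B6–B7, B3–B8
The largest bag has 2 vertices, giving width 1; this decomposition certifies tw(G) ≤ 1. G has an edge, so its treewidth is at least 1. Therefore the treewidth is 1.

1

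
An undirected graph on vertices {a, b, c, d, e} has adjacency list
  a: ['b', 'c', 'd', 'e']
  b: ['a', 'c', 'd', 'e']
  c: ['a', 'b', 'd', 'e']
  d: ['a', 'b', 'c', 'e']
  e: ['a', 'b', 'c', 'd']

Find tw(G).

4

A width-4 tree decomposition is:
Bags: B1 = {a, b, c, d, e}
Tree: (single bag)
A single bag containing all 5 vertices is trivially a valid decomposition of width 4. Conversely, {a, b, c, d, e} is a clique of size 5, and the vertices of any clique must share a bag in every tree decomposition; so some bag has ≥ 5 vertices and tw(G) ≥ 4. Combining the bounds, tw(G) = 4.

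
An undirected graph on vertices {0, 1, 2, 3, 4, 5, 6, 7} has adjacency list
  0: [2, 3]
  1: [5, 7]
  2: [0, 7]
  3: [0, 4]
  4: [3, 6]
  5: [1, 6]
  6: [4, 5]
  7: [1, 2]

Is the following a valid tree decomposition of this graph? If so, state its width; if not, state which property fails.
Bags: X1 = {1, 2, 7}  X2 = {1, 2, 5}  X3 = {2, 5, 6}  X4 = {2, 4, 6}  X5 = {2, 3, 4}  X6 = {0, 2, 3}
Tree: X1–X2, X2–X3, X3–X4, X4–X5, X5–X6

Checking the three conditions: (i) the bags cover all of {0, 1, 2, 3, 4, 5, 6, 7}; (ii) for each edge, some bag contains both endpoints; (iii) the bags containing any fixed vertex form a subtree. All hold, so the decomposition is valid with width 3 − 1 = 2.

Yes; width 2.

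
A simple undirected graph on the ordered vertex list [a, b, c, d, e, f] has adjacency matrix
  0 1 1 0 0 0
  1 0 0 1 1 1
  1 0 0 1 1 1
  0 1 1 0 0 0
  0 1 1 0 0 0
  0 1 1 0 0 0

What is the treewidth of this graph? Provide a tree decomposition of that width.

Treewidth 2.
One such decomposition:
Bags: B1 = {a, b, c}  B2 = {b, c, e}  B3 = {b, c, d}  B4 = {b, c, f}
Tree: B1–B2, B2–B3, B3–B4

Each bag holds 3 vertices, so the decomposition has width 2, which upper-bounds the treewidth. The edges b–a–c–e–b form a cycle, so G is not a tree and its treewidth is at least 2. Therefore the treewidth is 2.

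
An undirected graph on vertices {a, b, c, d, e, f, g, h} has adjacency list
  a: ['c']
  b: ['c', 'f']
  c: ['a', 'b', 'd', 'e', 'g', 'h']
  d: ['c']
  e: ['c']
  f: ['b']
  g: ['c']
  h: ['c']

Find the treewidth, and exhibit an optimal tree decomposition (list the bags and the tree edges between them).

The largest bag has 2 vertices, giving width 1; this decomposition certifies tw(G) ≤ 1. Since G has at least one edge (e.g. c–g), it is not an edgeless graph, so tw(G) ≥ 1. Therefore the treewidth is 1.

Treewidth 1.
One such decomposition:
Bags: B1 = {c, g}  B2 = {c, e}  B3 = {b, c}  B4 = {c, h}  B5 = {b, f}  B6 = {a, c}  B7 = {c, d}
Tree: B1–B2, B2–B3, B3–B4, B3–B5, B1–B6, B4–B7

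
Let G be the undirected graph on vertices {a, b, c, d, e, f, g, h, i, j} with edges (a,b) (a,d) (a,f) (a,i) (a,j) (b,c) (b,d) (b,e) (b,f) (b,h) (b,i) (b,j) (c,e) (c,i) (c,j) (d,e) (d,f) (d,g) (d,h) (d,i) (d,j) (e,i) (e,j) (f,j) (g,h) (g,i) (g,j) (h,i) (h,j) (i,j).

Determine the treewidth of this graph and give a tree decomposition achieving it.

Treewidth 4.
One such decomposition:
Bags: B1 = {a, b, d, i, j}  B2 = {b, d, e, i, j}  B3 = {a, b, d, f, j}  B4 = {b, d, h, i, j}  B5 = {b, c, e, i, j}  B6 = {d, g, h, i, j}
Tree: B1–B2, B1–B3, B2–B4, B2–B5, B4–B6

Each bag holds 5 vertices, so the decomposition has width 4, which upper-bounds the treewidth. Conversely, {d, g, h, i, j} is a clique of size 5, and the vertices of any clique must share a bag in every tree decomposition; so some bag has ≥ 5 vertices and tw(G) ≥ 4. Hence tw(G) = 4 exactly.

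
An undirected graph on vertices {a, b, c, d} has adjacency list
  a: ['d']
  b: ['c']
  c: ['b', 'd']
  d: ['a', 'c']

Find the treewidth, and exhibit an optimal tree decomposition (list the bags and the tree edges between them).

Treewidth 1.
One such decomposition:
Bags: B1 = {a, d}  B2 = {c, d}  B3 = {b, c}
Tree: B1–B2, B2–B3

The largest bag has 2 vertices, giving width 1; this decomposition certifies tw(G) ≤ 1. Since G has at least one edge (e.g. a–d), it is not an edgeless graph, so tw(G) ≥ 1. The upper and lower bounds meet at 1, so that is the treewidth.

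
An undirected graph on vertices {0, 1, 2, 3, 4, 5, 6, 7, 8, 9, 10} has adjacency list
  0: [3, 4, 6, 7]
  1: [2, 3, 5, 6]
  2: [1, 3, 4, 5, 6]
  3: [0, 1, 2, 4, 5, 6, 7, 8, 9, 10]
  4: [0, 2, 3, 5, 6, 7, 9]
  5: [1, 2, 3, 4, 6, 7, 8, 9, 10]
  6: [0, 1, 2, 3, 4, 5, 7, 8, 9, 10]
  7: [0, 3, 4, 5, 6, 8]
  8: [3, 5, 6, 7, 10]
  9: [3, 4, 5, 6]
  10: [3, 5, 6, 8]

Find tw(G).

A width-4 tree decomposition is:
Bags: B1 = {3, 4, 5, 6, 7}  B2 = {3, 4, 5, 6, 9}  B3 = {3, 5, 6, 7, 8}  B4 = {0, 3, 4, 6, 7}  B5 = {2, 3, 4, 5, 6}  B6 = {1, 2, 3, 5, 6}  B7 = {3, 5, 6, 8, 10}
Tree: B1–B2, B1–B3, B1–B4, B2–B5, B5–B6, B3–B7
Each bag holds 5 vertices, so the decomposition has width 4, which upper-bounds the treewidth. For the lower bound, the 5 vertices {0, 3, 4, 6, 7} are pairwise adjacent, and any tree decomposition puts a clique entirely inside one bag — forcing width ≥ 4. The upper and lower bounds meet at 4, so that is the treewidth.

4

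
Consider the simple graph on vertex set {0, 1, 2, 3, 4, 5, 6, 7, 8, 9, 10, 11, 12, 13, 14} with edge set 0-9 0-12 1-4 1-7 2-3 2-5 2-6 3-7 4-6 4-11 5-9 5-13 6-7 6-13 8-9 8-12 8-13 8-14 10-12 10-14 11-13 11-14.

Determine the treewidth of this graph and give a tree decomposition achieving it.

Treewidth 3.
Bags: B1 = {0, 9, 10, 12}  B2 = {8, 9, 10, 12}  B3 = {8, 9, 10, 14}  B4 = {5, 8, 9, 14}  B5 = {5, 8, 13, 14}  B6 = {5, 11, 13, 14}  B7 = {2, 5, 11, 13}  B8 = {2, 6, 11, 13}  B9 = {2, 4, 6, 11}  B10 = {2, 3, 4, 6}  B11 = {3, 4, 6, 7}  B12 = {1, 3, 4, 7}
Tree: B1–B2, B2–B3, B3–B4, B4–B5, B5–B6, B6–B7, B7–B8, B8–B9, B9–B10, B10–B11, B11–B12

Each bag holds 4 vertices, so the decomposition has width 3, which upper-bounds the treewidth. For the lower bound: the 4 vertex sets {0,10,12}, {9}, {8}, {5,11,13,14} are disjoint, each induces a connected subgraph, and every pair is joined by at least one edge of G. Contracting each set to a single vertex therefore yields K_{4} as a minor, and since treewidth is minor-monotone, tw(G) ≥ tw(K_{4}) = 3. Hence tw(G) = 3 exactly.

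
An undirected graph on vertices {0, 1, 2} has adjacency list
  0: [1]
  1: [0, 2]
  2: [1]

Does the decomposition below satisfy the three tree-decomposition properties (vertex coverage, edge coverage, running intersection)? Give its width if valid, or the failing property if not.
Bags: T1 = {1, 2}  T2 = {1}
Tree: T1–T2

No — vertex 0 appears in no bag.

A tree decomposition must satisfy three properties: every vertex lies in some bag; for every edge, both endpoints lie together in some bag; and for every vertex, the bags containing it form a connected subtree. Here vertex 0 appears in no bag, so the decomposition is invalid.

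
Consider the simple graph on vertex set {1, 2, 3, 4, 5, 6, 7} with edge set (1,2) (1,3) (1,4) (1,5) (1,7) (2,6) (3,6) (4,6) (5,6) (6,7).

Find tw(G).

2

A width-2 tree decomposition is:
Bags: B1 = {1, 2, 6}  B2 = {1, 3, 6}  B3 = {1, 5, 6}  B4 = {1, 4, 6}  B5 = {1, 6, 7}
Tree: B1–B2, B2–B3, B3–B4, B4–B5
Each bag holds 3 vertices, so the decomposition has width 2, which upper-bounds the treewidth. The edges 6–2–1–3–6 form a cycle, so G is not a tree and its treewidth is at least 2. Hence tw(G) = 2 exactly.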